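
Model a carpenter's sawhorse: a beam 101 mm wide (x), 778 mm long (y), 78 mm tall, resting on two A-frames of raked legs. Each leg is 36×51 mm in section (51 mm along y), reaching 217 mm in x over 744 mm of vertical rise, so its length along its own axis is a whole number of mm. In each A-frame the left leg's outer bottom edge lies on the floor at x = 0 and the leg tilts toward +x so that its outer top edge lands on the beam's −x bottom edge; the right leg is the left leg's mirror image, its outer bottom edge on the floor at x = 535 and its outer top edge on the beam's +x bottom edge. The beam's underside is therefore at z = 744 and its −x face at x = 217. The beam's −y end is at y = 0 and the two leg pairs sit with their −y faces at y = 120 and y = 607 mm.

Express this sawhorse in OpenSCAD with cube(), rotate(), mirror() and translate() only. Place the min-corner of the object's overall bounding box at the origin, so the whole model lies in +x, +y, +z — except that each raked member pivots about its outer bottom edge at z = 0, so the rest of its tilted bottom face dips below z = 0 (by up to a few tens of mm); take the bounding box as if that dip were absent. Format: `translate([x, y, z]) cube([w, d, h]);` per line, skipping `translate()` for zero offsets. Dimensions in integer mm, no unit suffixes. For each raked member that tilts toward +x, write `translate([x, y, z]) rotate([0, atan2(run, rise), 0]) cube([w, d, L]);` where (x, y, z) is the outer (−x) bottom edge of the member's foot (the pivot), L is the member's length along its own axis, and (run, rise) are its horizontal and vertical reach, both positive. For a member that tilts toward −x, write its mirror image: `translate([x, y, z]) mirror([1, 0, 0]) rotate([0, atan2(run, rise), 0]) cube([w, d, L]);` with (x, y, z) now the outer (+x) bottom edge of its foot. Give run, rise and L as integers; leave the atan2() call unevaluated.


translate([217, 0, 744]) cube([101, 778, 78]);
translate([0, 120, 0]) rotate([0, atan2(217, 744), 0]) cube([36, 51, 775]);
translate([535, 120, 0]) mirror([1, 0, 0]) rotate([0, atan2(217, 744), 0]) cube([36, 51, 775]);
translate([0, 607, 0]) rotate([0, atan2(217, 744), 0]) cube([36, 51, 775]);
translate([535, 607, 0]) mirror([1, 0, 0]) rotate([0, atan2(217, 744), 0]) cube([36, 51, 775]);


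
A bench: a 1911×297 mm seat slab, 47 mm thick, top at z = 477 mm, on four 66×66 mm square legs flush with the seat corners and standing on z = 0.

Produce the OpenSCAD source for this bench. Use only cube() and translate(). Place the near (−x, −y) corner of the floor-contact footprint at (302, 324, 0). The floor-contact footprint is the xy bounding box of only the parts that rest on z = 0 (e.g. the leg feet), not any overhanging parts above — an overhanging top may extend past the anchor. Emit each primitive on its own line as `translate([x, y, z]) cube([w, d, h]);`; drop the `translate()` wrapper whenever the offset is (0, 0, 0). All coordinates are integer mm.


translate([302, 324, 430]) cube([1911, 297, 47]);
translate([302, 324, 0]) cube([66, 66, 430]);
translate([302, 555, 0]) cube([66, 66, 430]);
translate([2147, 324, 0]) cube([66, 66, 430]);
translate([2147, 555, 0]) cube([66, 66, 430]);


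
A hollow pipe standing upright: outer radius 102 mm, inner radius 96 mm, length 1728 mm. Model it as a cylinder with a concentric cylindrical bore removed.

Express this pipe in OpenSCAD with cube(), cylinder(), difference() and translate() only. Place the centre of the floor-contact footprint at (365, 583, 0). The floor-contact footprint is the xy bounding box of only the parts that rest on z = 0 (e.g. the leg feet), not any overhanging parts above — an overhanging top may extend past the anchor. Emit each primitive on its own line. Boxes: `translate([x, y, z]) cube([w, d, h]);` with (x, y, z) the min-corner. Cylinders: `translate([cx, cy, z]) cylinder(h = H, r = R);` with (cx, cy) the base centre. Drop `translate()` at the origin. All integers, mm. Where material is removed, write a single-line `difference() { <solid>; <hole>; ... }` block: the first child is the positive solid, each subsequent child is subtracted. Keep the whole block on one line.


difference() { translate([365, 583, 0]) cylinder(h = 1728, r = 102); translate([365, 583, 0]) cylinder(h = 1728, r = 96); }


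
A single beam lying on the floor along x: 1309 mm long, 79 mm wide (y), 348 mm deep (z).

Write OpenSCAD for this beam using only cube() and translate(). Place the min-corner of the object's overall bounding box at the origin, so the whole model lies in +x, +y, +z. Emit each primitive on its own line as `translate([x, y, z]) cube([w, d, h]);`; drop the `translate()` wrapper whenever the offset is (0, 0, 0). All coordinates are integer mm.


cube([1309, 79, 348]);


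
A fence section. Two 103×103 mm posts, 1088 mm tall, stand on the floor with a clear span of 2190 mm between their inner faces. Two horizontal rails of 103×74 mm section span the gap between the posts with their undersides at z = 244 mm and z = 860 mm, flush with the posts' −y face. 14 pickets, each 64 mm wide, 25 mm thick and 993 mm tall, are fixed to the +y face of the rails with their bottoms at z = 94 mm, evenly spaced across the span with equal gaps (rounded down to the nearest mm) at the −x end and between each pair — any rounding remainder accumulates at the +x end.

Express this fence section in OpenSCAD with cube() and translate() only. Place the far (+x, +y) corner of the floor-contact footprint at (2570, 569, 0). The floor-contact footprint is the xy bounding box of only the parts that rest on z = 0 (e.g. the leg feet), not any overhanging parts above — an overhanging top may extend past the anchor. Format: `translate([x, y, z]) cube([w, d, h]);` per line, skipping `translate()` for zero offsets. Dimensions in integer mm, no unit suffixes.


translate([174, 466, 0]) cube([103, 103, 1088]);
translate([2467, 466, 0]) cube([103, 103, 1088]);
translate([277, 466, 244]) cube([2190, 103, 74]);
translate([277, 466, 860]) cube([2190, 103, 74]);
translate([363, 569, 94]) cube([64, 25, 993]);
translate([513, 569, 94]) cube([64, 25, 993]);
translate([663, 569, 94]) cube([64, 25, 993]);
translate([813, 569, 94]) cube([64, 25, 993]);
translate([963, 569, 94]) cube([64, 25, 993]);
translate([1113, 569, 94]) cube([64, 25, 993]);
translate([1263, 569, 94]) cube([64, 25, 993]);
translate([1413, 569, 94]) cube([64, 25, 993]);
translate([1563, 569, 94]) cube([64, 25, 993]);
translate([1713, 569, 94]) cube([64, 25, 993]);
translate([1863, 569, 94]) cube([64, 25, 993]);
translate([2013, 569, 94]) cube([64, 25, 993]);
translate([2163, 569, 94]) cube([64, 25, 993]);
translate([2313, 569, 94]) cube([64, 25, 993]);


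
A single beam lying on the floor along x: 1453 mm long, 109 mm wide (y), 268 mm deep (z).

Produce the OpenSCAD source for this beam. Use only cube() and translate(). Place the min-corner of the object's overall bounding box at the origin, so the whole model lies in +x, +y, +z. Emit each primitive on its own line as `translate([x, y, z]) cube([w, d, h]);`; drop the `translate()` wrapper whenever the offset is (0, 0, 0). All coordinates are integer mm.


cube([1453, 109, 268]);


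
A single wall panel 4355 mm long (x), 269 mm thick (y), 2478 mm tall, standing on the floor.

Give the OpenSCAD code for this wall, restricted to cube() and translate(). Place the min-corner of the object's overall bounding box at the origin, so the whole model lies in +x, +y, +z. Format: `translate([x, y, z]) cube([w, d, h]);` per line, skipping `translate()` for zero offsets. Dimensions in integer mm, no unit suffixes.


cube([4355, 269, 2478]);


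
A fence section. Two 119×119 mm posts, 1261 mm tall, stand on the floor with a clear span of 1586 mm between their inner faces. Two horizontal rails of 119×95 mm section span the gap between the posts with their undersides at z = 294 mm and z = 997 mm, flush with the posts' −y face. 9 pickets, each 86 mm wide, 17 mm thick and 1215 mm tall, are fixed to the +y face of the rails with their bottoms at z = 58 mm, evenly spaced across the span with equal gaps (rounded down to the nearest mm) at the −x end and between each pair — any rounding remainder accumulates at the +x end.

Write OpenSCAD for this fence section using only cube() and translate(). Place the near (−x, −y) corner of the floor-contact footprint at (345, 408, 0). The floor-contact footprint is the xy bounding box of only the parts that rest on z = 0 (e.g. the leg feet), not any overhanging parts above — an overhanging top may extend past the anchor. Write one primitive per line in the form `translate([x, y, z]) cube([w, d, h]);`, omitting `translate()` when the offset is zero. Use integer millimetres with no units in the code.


translate([345, 408, 0]) cube([119, 119, 1261]);
translate([2050, 408, 0]) cube([119, 119, 1261]);
translate([464, 408, 294]) cube([1586, 119, 95]);
translate([464, 408, 997]) cube([1586, 119, 95]);
translate([545, 527, 58]) cube([86, 17, 1215]);
translate([712, 527, 58]) cube([86, 17, 1215]);
translate([879, 527, 58]) cube([86, 17, 1215]);
translate([1046, 527, 58]) cube([86, 17, 1215]);
translate([1213, 527, 58]) cube([86, 17, 1215]);
translate([1380, 527, 58]) cube([86, 17, 1215]);
translate([1547, 527, 58]) cube([86, 17, 1215]);
translate([1714, 527, 58]) cube([86, 17, 1215]);
translate([1881, 527, 58]) cube([86, 17, 1215]);


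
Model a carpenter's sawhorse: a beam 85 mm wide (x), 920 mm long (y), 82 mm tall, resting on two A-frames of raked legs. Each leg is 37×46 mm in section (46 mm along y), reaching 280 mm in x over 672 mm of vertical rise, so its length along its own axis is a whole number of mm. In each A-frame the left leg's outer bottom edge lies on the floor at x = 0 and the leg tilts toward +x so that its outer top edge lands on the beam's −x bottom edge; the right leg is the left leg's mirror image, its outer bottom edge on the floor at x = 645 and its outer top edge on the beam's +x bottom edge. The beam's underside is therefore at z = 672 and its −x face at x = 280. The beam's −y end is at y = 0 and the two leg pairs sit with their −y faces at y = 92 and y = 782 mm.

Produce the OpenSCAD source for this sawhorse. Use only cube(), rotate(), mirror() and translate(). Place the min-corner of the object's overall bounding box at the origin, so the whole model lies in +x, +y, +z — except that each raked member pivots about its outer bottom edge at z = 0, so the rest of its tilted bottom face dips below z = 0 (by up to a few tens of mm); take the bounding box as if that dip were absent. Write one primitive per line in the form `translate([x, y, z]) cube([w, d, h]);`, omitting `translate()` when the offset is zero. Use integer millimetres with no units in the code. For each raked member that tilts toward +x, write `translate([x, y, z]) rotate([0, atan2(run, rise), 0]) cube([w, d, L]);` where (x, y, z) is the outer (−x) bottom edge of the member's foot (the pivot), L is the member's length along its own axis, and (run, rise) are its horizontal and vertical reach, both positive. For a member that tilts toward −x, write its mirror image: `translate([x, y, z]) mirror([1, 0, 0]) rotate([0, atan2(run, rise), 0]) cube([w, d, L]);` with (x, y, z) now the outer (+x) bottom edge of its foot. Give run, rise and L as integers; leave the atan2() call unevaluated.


translate([280, 0, 672]) cube([85, 920, 82]);
translate([0, 92, 0]) rotate([0, atan2(280, 672), 0]) cube([37, 46, 728]);
translate([645, 92, 0]) mirror([1, 0, 0]) rotate([0, atan2(280, 672), 0]) cube([37, 46, 728]);
translate([0, 782, 0]) rotate([0, atan2(280, 672), 0]) cube([37, 46, 728]);
translate([645, 782, 0]) mirror([1, 0, 0]) rotate([0, atan2(280, 672), 0]) cube([37, 46, 728]);


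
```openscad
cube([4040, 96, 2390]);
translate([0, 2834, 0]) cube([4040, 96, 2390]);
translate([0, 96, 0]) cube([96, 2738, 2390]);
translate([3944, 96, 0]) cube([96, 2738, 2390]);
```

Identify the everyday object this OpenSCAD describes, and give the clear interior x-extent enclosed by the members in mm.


A house (or room) frame. The interior width is 3848 mm.

Four 2390 mm walls enclosing a rectangle with no floor or roof — a room or house frame. Outside width is 4040 mm and wall thickness is 96 mm, so the interior width is 4040 − 2 × 96 = 3848 mm.


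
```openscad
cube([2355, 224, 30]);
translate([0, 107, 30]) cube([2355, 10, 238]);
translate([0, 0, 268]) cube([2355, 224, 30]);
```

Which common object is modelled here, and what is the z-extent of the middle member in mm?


An I-beam. The web height is 238 mm.

Two wide flanges with a thin centred web — an I-beam. Overall 298 mm minus two 30 mm flanges gives a web of 298 − 2·30 = 238 mm.


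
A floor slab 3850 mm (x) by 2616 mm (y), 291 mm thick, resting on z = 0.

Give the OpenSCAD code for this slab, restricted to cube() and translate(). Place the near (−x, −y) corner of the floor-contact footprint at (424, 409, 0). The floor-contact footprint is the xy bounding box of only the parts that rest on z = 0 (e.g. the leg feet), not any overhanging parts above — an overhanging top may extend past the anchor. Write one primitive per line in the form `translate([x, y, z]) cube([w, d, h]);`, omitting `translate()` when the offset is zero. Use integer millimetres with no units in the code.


translate([424, 409, 0]) cube([3850, 2616, 291]);


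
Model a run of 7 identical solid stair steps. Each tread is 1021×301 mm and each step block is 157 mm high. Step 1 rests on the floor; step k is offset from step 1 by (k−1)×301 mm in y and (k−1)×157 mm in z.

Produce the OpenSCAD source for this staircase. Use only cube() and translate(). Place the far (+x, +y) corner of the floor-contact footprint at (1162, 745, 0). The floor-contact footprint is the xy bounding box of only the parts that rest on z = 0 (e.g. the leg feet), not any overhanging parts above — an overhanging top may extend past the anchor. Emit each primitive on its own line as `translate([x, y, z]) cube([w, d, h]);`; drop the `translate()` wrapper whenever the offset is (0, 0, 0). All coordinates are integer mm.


translate([141, 444, 0]) cube([1021, 301, 157]);
translate([141, 745, 157]) cube([1021, 301, 157]);
translate([141, 1046, 314]) cube([1021, 301, 157]);
translate([141, 1347, 471]) cube([1021, 301, 157]);
translate([141, 1648, 628]) cube([1021, 301, 157]);
translate([141, 1949, 785]) cube([1021, 301, 157]);
translate([141, 2250, 942]) cube([1021, 301, 157]);


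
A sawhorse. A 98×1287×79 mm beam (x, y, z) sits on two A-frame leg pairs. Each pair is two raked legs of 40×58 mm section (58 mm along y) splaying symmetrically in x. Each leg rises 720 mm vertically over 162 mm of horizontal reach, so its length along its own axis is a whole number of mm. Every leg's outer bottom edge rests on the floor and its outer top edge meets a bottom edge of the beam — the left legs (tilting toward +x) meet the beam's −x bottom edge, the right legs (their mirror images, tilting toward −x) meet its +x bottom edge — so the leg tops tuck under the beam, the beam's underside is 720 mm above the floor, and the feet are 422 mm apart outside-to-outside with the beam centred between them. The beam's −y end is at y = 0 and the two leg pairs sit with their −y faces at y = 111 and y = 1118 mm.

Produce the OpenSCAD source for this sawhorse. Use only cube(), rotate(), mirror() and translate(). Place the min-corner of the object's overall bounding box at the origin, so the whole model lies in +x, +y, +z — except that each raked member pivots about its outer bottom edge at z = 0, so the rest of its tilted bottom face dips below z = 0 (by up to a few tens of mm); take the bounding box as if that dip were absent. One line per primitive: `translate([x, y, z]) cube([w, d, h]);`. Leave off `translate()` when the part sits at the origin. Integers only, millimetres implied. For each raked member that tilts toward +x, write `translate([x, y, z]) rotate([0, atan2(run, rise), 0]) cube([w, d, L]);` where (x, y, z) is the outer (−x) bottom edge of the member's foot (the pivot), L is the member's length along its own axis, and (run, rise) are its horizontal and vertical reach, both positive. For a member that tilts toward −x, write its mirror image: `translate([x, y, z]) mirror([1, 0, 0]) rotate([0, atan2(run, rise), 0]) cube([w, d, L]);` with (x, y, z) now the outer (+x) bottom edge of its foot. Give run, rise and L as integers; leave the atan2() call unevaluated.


translate([162, 0, 720]) cube([98, 1287, 79]);
translate([0, 111, 0]) rotate([0, atan2(162, 720), 0]) cube([40, 58, 738]);
translate([422, 111, 0]) mirror([1, 0, 0]) rotate([0, atan2(162, 720), 0]) cube([40, 58, 738]);
translate([0, 1118, 0]) rotate([0, atan2(162, 720), 0]) cube([40, 58, 738]);
translate([422, 1118, 0]) mirror([1, 0, 0]) rotate([0, atan2(162, 720), 0]) cube([40, 58, 738]);


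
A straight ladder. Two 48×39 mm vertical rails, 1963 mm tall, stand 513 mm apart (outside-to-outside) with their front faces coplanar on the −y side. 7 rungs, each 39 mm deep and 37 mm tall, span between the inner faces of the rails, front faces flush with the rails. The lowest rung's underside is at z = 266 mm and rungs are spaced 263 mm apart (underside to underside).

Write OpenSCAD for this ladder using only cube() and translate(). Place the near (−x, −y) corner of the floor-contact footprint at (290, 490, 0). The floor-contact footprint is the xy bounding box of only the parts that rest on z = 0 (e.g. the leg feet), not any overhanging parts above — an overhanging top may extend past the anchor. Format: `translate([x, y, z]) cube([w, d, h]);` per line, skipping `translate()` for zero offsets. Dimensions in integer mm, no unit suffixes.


translate([290, 490, 0]) cube([48, 39, 1963]);
translate([755, 490, 0]) cube([48, 39, 1963]);
translate([338, 490, 266]) cube([417, 39, 37]);
translate([338, 490, 529]) cube([417, 39, 37]);
translate([338, 490, 792]) cube([417, 39, 37]);
translate([338, 490, 1055]) cube([417, 39, 37]);
translate([338, 490, 1318]) cube([417, 39, 37]);
translate([338, 490, 1581]) cube([417, 39, 37]);
translate([338, 490, 1844]) cube([417, 39, 37]);


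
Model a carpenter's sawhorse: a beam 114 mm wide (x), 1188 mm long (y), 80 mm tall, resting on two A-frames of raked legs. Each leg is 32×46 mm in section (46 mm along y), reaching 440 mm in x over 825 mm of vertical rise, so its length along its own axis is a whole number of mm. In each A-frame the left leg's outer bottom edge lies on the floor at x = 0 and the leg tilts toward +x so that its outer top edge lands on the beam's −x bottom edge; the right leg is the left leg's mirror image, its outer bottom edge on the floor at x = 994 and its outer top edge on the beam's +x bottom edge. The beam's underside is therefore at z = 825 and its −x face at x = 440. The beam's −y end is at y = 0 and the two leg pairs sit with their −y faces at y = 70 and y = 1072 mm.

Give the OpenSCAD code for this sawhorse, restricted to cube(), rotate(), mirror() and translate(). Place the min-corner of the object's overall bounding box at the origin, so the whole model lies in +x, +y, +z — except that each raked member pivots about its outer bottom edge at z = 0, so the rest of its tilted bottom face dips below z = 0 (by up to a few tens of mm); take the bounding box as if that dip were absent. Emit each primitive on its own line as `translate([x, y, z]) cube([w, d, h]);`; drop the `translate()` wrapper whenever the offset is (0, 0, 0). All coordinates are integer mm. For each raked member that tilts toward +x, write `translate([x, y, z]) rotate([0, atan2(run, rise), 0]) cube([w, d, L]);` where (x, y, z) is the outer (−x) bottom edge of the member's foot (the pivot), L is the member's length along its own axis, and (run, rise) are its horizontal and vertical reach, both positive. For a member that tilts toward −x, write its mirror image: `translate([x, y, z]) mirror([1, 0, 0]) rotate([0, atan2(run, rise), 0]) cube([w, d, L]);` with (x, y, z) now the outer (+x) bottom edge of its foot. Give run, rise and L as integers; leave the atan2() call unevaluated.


// leg length = √(440² + 825²) = 935
// right-leg outer foot x = 2·440 + 114 = 994
// beam min-corner = (440, 0, 825)
translate([440, 0, 825]) cube([114, 1188, 80]);
translate([0, 70, 0]) rotate([0, atan2(440, 825), 0]) cube([32, 46, 935]);
translate([994, 70, 0]) mirror([1, 0, 0]) rotate([0, atan2(440, 825), 0]) cube([32, 46, 935]);
translate([0, 1072, 0]) rotate([0, atan2(440, 825), 0]) cube([32, 46, 935]);
translate([994, 1072, 0]) mirror([1, 0, 0]) rotate([0, atan2(440, 825), 0]) cube([32, 46, 935]);


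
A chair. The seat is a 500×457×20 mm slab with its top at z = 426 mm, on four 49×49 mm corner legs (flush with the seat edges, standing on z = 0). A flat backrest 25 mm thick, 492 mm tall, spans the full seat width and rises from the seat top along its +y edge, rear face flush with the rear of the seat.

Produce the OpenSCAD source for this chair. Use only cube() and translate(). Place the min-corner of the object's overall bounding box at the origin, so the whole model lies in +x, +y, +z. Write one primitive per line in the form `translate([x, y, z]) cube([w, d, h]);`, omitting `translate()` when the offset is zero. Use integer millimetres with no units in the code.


translate([0, 0, 406]) cube([500, 457, 20]);
cube([49, 49, 406]);
translate([451, 0, 0]) cube([49, 49, 406]);
translate([0, 408, 0]) cube([49, 49, 406]);
translate([451, 408, 0]) cube([49, 49, 406]);
translate([0, 432, 426]) cube([500, 25, 492]);


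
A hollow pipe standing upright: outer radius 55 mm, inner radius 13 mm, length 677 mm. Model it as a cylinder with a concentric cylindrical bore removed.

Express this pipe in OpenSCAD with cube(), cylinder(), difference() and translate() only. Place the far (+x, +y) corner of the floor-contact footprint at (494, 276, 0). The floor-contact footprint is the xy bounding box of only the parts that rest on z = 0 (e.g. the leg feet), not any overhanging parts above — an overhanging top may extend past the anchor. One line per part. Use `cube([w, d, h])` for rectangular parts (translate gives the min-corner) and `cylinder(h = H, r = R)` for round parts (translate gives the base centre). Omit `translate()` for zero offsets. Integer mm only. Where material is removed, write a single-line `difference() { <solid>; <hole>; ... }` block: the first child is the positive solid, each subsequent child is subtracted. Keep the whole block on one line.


difference() { translate([439, 221, 0]) cylinder(h = 677, r = 55); translate([439, 221, 0]) cylinder(h = 677, r = 13); }


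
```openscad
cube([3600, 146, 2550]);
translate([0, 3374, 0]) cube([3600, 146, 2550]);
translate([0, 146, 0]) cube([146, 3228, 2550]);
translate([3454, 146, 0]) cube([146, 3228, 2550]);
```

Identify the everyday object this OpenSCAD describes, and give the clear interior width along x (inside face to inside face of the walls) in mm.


A house (or room) frame. The interior width is 3308 mm.

Four 2550 mm walls enclosing a rectangle with no floor or roof — a room or house frame. Outside width is 3600 mm and wall thickness is 146 mm, so the interior width is 3600 − 2 × 146 = 3308 mm.


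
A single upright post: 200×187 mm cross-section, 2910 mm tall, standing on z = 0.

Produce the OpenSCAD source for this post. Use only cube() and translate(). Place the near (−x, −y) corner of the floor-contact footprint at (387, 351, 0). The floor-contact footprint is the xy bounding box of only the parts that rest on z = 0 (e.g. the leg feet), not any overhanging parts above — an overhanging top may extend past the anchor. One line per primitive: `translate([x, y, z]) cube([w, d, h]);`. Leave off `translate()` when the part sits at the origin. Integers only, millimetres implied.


translate([387, 351, 0]) cube([200, 187, 2910]);


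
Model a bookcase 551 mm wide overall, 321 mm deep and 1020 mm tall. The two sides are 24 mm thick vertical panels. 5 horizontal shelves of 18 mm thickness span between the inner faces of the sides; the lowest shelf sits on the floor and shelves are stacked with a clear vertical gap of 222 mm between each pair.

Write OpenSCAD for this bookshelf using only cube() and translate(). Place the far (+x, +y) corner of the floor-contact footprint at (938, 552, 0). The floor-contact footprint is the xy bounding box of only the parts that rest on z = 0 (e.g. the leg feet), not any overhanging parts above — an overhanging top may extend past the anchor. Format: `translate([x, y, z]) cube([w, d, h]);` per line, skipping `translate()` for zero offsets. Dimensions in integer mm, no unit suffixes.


translate([387, 231, 0]) cube([24, 321, 1020]);
translate([914, 231, 0]) cube([24, 321, 1020]);
translate([411, 231, 0]) cube([503, 321, 18]);
translate([411, 231, 240]) cube([503, 321, 18]);
translate([411, 231, 480]) cube([503, 321, 18]);
translate([411, 231, 720]) cube([503, 321, 18]);
translate([411, 231, 960]) cube([503, 321, 18]);


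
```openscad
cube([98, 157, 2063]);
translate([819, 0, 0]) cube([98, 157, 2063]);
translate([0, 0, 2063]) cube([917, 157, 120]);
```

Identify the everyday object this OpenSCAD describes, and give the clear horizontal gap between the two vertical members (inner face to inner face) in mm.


A door frame. The clear opening width is 721 mm.

Two 2063 mm tall posts with a header on top — a door frame. The left jamb is 98 mm wide at x = 0; the right jamb starts at x = 819. The clear opening is 819 − 98 = 721 mm.


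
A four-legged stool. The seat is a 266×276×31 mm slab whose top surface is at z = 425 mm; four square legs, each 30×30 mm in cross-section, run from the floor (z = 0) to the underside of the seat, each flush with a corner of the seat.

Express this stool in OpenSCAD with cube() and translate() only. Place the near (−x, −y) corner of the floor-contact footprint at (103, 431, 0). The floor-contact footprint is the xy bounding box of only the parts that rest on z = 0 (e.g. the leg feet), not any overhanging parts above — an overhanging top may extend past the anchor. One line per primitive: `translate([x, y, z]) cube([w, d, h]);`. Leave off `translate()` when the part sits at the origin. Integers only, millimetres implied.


translate([103, 431, 394]) cube([266, 276, 31]);
translate([103, 431, 0]) cube([30, 30, 394]);
translate([339, 431, 0]) cube([30, 30, 394]);
translate([103, 677, 0]) cube([30, 30, 394]);
translate([339, 677, 0]) cube([30, 30, 394]);


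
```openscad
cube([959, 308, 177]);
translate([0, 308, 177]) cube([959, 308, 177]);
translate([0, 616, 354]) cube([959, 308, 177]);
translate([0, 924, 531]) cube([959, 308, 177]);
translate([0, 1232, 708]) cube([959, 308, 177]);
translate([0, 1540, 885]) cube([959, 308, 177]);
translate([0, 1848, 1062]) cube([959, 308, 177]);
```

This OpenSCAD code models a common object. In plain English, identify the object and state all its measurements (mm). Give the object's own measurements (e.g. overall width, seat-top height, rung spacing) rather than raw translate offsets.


A straight staircase of 7 solid steps. Each step is 959 mm wide (x), 308 mm deep (y, the going) and 177 mm tall (the rise). The first step rests on the floor; each subsequent step sits one going further in +y and one rise higher in +z, directly behind and above the previous step with no overlap.


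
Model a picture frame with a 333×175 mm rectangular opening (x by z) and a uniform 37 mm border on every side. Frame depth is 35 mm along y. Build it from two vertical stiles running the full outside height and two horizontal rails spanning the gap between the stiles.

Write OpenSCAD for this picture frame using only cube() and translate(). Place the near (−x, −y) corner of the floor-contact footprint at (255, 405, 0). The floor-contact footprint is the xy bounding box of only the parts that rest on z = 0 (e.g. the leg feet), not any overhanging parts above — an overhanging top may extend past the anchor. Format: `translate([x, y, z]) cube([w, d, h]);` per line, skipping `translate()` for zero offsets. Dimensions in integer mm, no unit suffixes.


translate([255, 405, 0]) cube([37, 35, 249]);
translate([625, 405, 0]) cube([37, 35, 249]);
translate([292, 405, 0]) cube([333, 35, 37]);
translate([292, 405, 212]) cube([333, 35, 37]);


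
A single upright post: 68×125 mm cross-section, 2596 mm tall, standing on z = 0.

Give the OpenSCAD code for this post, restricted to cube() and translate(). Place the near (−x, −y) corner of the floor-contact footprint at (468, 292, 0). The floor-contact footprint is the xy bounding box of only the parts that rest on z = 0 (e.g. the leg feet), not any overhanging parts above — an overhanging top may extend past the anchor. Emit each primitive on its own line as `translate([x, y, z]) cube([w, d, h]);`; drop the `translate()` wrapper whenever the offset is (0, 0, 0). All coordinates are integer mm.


translate([468, 292, 0]) cube([68, 125, 2596]);


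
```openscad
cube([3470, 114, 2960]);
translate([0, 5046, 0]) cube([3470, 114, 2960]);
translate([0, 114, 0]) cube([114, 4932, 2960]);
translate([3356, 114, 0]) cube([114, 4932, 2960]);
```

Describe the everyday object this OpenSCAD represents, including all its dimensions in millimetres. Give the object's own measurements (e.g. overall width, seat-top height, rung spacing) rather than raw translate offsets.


The wall frame of a small rectangular building: four walls, each 2960 mm tall and 114 mm thick, enclosing a footprint 3470 mm (x) by 5160 mm (y) outside-to-outside, with no floor or roof. The front and back walls (the −y and +y sides) span the full width; the two side walls fit between them.


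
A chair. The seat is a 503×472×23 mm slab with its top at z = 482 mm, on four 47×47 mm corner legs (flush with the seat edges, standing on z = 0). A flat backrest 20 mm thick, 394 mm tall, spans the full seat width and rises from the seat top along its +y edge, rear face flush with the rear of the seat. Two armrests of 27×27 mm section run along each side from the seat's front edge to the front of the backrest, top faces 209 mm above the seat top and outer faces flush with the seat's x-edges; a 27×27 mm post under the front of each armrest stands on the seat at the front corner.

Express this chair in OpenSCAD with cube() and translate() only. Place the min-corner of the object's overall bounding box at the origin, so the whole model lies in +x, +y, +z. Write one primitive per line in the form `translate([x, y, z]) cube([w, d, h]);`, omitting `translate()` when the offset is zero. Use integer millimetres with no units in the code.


translate([0, 0, 459]) cube([503, 472, 23]);
cube([47, 47, 459]);
translate([456, 0, 0]) cube([47, 47, 459]);
translate([0, 425, 0]) cube([47, 47, 459]);
translate([456, 425, 0]) cube([47, 47, 459]);
translate([0, 452, 482]) cube([503, 20, 394]);
translate([0, 0, 664]) cube([27, 452, 27]);
translate([476, 0, 664]) cube([27, 452, 27]);
translate([0, 0, 482]) cube([27, 27, 182]);
translate([476, 0, 482]) cube([27, 27, 182]);


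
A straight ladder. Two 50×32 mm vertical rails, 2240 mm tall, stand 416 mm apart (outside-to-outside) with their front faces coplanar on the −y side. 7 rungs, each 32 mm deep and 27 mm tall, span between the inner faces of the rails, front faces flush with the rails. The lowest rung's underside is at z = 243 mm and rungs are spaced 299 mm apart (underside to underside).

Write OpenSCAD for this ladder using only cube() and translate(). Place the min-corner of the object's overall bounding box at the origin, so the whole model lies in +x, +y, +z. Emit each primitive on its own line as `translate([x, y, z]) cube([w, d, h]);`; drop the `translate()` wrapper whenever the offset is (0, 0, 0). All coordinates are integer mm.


cube([50, 32, 2240]);
translate([366, 0, 0]) cube([50, 32, 2240]);
translate([50, 0, 243]) cube([316, 32, 27]);
translate([50, 0, 542]) cube([316, 32, 27]);
translate([50, 0, 841]) cube([316, 32, 27]);
translate([50, 0, 1140]) cube([316, 32, 27]);
translate([50, 0, 1439]) cube([316, 32, 27]);
translate([50, 0, 1738]) cube([316, 32, 27]);
translate([50, 0, 2037]) cube([316, 32, 27]);


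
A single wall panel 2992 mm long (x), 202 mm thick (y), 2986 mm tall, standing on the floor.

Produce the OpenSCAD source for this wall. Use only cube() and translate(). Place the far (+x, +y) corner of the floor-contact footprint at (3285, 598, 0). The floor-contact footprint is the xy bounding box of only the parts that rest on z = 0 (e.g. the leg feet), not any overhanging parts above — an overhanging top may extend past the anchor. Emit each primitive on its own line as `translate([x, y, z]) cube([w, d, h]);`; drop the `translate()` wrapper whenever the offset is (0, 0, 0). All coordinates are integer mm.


translate([293, 396, 0]) cube([2992, 202, 2986]);


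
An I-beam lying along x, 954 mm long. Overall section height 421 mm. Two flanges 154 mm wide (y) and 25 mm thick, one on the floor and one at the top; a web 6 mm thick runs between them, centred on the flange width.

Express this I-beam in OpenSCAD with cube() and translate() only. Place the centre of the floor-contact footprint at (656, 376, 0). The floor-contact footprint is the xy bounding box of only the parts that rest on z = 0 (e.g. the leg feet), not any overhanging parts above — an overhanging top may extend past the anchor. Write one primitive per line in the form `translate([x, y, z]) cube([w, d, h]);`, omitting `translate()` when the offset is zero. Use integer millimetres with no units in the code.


translate([179, 299, 0]) cube([954, 154, 25]);
translate([179, 373, 25]) cube([954, 6, 371]);
translate([179, 299, 396]) cube([954, 154, 25]);


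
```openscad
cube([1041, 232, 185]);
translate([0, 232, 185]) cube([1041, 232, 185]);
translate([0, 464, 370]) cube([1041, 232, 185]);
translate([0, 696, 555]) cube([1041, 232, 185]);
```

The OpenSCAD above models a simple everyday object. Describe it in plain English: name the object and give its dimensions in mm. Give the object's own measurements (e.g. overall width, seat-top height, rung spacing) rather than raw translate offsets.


A straight staircase of 4 solid steps. Each step is 1041 mm wide (x), 232 mm deep (y, the going) and 185 mm tall (the rise). The first step rests on the floor; each subsequent step sits one going further in +y and one rise higher in +z, directly behind and above the previous step with no overlap.


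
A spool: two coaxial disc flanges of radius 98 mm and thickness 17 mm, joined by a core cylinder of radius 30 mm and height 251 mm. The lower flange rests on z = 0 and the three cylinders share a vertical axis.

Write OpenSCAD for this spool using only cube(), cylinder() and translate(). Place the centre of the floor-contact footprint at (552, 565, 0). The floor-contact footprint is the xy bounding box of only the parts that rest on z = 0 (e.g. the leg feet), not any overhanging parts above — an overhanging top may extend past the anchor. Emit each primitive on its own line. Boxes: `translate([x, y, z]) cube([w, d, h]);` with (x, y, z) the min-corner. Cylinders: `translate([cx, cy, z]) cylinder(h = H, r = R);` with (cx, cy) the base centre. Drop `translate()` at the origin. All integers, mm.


translate([552, 565, 0]) cylinder(h = 17, r = 98);
translate([552, 565, 17]) cylinder(h = 251, r = 30);
translate([552, 565, 268]) cylinder(h = 17, r = 98);


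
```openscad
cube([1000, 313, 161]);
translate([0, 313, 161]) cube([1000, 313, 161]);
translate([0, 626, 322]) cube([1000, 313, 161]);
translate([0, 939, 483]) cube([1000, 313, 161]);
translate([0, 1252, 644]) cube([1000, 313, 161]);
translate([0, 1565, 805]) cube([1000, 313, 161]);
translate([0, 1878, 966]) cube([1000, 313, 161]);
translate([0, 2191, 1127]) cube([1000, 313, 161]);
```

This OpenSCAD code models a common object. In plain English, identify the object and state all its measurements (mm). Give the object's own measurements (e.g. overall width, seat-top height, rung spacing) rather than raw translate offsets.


A straight staircase of 8 solid steps. Each step is 1000 mm wide (x), 313 mm deep (y, the going) and 161 mm tall (the rise). The first step rests on the floor; each subsequent step sits one going further in +y and one rise higher in +z, directly behind and above the previous step with no overlap.


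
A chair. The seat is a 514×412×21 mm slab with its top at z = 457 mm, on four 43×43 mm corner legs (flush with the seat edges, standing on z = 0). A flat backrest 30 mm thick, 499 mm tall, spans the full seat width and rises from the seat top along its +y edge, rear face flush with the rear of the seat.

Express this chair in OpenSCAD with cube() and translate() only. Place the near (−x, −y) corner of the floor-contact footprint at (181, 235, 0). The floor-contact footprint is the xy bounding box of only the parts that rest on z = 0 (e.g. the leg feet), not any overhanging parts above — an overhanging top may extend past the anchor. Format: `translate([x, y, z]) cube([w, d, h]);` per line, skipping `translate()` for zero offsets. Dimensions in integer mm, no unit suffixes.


translate([181, 235, 436]) cube([514, 412, 21]);
translate([181, 235, 0]) cube([43, 43, 436]);
translate([652, 235, 0]) cube([43, 43, 436]);
translate([181, 604, 0]) cube([43, 43, 436]);
translate([652, 604, 0]) cube([43, 43, 436]);
translate([181, 617, 457]) cube([514, 30, 499]);


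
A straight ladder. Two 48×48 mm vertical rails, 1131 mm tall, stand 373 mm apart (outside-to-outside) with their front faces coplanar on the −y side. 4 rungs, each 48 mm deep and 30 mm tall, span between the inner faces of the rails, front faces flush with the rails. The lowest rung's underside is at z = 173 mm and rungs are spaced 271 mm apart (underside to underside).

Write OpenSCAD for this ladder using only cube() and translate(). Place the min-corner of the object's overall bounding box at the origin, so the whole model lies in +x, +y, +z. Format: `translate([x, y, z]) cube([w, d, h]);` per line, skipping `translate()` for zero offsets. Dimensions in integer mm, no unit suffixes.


cube([48, 48, 1131]);
translate([325, 0, 0]) cube([48, 48, 1131]);
translate([48, 0, 173]) cube([277, 48, 30]);
translate([48, 0, 444]) cube([277, 48, 30]);
translate([48, 0, 715]) cube([277, 48, 30]);
translate([48, 0, 986]) cube([277, 48, 30]);


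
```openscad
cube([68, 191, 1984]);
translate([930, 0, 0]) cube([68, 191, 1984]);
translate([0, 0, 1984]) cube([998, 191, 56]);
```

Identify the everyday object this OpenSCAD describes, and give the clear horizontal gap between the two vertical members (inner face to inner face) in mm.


A door frame. The clear opening width is 862 mm.

Two 1984 mm tall posts with a header on top — a door frame. The left jamb is 68 mm wide at x = 0; the right jamb starts at x = 930. The clear opening is 930 − 68 = 862 mm.


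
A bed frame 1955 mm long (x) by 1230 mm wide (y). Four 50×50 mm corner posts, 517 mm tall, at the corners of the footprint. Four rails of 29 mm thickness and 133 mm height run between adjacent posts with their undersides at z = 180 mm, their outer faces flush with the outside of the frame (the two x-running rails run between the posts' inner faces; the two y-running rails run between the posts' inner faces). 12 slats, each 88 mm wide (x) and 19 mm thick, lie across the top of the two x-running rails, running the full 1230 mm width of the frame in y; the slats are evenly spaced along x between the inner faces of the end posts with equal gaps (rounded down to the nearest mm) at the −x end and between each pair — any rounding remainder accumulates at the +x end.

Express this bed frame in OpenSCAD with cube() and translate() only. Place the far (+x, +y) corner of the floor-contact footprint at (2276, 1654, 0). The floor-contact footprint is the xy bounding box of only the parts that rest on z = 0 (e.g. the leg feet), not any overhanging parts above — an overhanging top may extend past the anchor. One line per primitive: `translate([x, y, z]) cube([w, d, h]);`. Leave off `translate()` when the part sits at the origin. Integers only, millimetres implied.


translate([321, 424, 0]) cube([50, 50, 517]);
translate([321, 1604, 0]) cube([50, 50, 517]);
translate([2226, 424, 0]) cube([50, 50, 517]);
translate([2226, 1604, 0]) cube([50, 50, 517]);
translate([371, 424, 180]) cube([1855, 29, 133]);
translate([371, 1625, 180]) cube([1855, 29, 133]);
translate([321, 474, 180]) cube([29, 1130, 133]);
translate([2247, 474, 180]) cube([29, 1130, 133]);
translate([432, 424, 313]) cube([88, 1230, 19]);
translate([581, 424, 313]) cube([88, 1230, 19]);
translate([730, 424, 313]) cube([88, 1230, 19]);
translate([879, 424, 313]) cube([88, 1230, 19]);
translate([1028, 424, 313]) cube([88, 1230, 19]);
translate([1177, 424, 313]) cube([88, 1230, 19]);
translate([1326, 424, 313]) cube([88, 1230, 19]);
translate([1475, 424, 313]) cube([88, 1230, 19]);
translate([1624, 424, 313]) cube([88, 1230, 19]);
translate([1773, 424, 313]) cube([88, 1230, 19]);
translate([1922, 424, 313]) cube([88, 1230, 19]);
translate([2071, 424, 313]) cube([88, 1230, 19]);
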